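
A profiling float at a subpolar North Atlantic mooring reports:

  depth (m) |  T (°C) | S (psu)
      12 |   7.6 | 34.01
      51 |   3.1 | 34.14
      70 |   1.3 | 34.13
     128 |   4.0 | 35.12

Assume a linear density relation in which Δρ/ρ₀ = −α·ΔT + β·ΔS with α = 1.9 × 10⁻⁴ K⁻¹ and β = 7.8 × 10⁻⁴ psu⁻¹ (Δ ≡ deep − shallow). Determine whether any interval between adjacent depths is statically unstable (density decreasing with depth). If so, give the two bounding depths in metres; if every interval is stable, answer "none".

none

Evaluate Δρ/ρ₀ = −αΔT + βΔS across each adjacent pair:
  12–51 m: −αΔT+βΔS = −(1.9 × 10⁻⁴)(-4.5)+(7.8 × 10⁻⁴)(+0.13) = 9.6 × 10⁻⁴ → stable
  51–70 m: −αΔT+βΔS = −(1.9 × 10⁻⁴)(-1.8)+(7.8 × 10⁻⁴)(-0.01) = 3.3 × 10⁻⁴ → stable
  70–128 m: −αΔT+βΔS = −(1.9 × 10⁻⁴)(+2.7)+(7.8 × 10⁻⁴)(+0.99) = 2.6 × 10⁻⁴ → stable
Every interval has Δρ > 0: the column is stably stratified throughout.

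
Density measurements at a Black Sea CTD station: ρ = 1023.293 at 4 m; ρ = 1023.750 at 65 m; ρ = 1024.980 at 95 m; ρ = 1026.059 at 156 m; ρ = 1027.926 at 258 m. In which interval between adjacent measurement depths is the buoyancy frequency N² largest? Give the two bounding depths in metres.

65–95 m

Compute the density gradient over each adjacent pair:
  4–65 m: Δρ/Δz = 0.457/61 = 7.5 × 10⁻³ kg m⁻⁴
  65–95 m: Δρ/Δz = 1.230/30 = 0.041 kg m⁻⁴
  95–156 m: Δρ/Δz = 1.079/61 = 0.018 kg m⁻⁴
  156–258 m: Δρ/Δz = 1.867/102 = 0.018 kg m⁻⁴
The largest gradient is in the 65–95 m interval — the pycnocline.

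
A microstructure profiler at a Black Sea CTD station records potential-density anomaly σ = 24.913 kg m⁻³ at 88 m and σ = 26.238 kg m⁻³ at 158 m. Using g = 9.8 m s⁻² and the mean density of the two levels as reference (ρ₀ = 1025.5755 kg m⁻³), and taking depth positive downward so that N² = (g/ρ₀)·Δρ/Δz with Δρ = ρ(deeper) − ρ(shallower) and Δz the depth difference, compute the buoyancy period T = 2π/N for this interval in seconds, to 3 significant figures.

Δρ = 1026.238 − 1024.913 = 1.325 kg m⁻³ over Δz = 158 − 88 = 70 m.
N² = (9.8/1025.5755) × (1.325/70) = 1.8087 × 10⁻⁴ s⁻².
N = √(1.8087 × 10⁻⁴) = 0.013449 rad s⁻¹, so T = 2π/N = 467.19 s ≈ 467 s.

467 s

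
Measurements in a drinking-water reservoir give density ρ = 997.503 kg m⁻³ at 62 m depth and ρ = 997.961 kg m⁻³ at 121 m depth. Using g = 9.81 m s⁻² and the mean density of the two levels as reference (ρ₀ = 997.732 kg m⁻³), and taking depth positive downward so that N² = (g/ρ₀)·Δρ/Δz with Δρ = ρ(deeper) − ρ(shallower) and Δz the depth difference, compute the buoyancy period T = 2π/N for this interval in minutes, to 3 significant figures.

Δρ = 997.961 − 997.503 = 0.458 kg m⁻³ over Δz = 121 − 62 = 59 m.
N² = (9.81/997.732) × (0.458/59) = 7.6325 × 10⁻⁵ s⁻².
N = √(7.6325 × 10⁻⁵) = 8.7364 × 10⁻³ rad s⁻¹, so T = 2π/N = 719.20 s = 11.987 min ≈ 12.0 min.

12.0 min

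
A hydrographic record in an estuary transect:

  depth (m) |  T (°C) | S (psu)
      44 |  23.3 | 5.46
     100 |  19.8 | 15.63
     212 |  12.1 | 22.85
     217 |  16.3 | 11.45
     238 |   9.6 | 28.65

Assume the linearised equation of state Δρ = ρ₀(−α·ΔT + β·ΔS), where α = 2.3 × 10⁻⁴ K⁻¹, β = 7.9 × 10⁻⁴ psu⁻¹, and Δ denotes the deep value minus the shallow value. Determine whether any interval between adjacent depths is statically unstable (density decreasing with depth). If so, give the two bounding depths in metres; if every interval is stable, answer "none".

Evaluate Δρ/ρ₀ = −αΔT + βΔS across each adjacent pair:
  44–100 m: −αΔT+βΔS = −(2.3 × 10⁻⁴)(-3.5)+(7.9 × 10⁻⁴)(+10.17) = 8.8 × 10⁻³ → stable
  100–212 m: −αΔT+βΔS = −(2.3 × 10⁻⁴)(-7.7)+(7.9 × 10⁻⁴)(+7.22) = 7.5 × 10⁻³ → stable
  212–217 m: −αΔT+βΔS = −(2.3 × 10⁻⁴)(+4.2)+(7.9 × 10⁻⁴)(-11.40) = -0.010 → UNSTABLE
  217–238 m: −αΔT+βΔS = −(2.3 × 10⁻⁴)(-6.7)+(7.9 × 10⁻⁴)(+17.20) = 0.015 → stable
The 212–217 m interval has Δρ < 0: lighter water underlies denser water.

212–217 m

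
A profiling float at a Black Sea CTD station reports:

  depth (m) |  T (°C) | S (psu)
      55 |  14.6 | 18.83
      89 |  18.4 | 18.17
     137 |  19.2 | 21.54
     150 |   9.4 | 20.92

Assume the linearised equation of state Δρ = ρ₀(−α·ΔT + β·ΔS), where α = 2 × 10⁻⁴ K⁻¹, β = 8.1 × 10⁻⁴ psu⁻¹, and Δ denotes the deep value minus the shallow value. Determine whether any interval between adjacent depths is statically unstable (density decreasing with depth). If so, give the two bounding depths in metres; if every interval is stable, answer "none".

Evaluate Δρ/ρ₀ = −αΔT + βΔS across each adjacent pair:
  55–89 m: −αΔT+βΔS = −(2 × 10⁻⁴)(+3.8)+(8.1 × 10⁻⁴)(-0.66) = -1.3 × 10⁻³ → UNSTABLE
  89–137 m: −αΔT+βΔS = −(2 × 10⁻⁴)(+0.8)+(8.1 × 10⁻⁴)(+3.37) = 2.6 × 10⁻³ → stable
  137–150 m: −αΔT+βΔS = −(2 × 10⁻⁴)(-9.8)+(8.1 × 10⁻⁴)(-0.62) = 1.5 × 10⁻³ → stable
The 55–89 m interval has Δρ < 0: lighter water underlies denser water.

55–89 m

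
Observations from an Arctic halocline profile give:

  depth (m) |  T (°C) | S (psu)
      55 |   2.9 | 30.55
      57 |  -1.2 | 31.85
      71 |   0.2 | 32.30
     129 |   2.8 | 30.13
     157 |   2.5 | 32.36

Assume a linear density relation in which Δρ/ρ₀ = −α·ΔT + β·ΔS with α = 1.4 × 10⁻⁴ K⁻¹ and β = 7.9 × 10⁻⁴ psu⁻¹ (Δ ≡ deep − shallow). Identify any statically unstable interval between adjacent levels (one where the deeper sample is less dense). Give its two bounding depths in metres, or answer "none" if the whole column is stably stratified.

71–129 m

Evaluate Δρ/ρ₀ = −αΔT + βΔS across each adjacent pair:
  55–57 m: −αΔT+βΔS = −(1.4 × 10⁻⁴)(-4.1)+(7.9 × 10⁻⁴)(+1.30) = 1.6 × 10⁻³ → stable
  57–71 m: −αΔT+βΔS = −(1.4 × 10⁻⁴)(+1.4)+(7.9 × 10⁻⁴)(+0.45) = 1.6 × 10⁻⁴ → stable
  71–129 m: −αΔT+βΔS = −(1.4 × 10⁻⁴)(+2.6)+(7.9 × 10⁻⁴)(-2.17) = -2.1 × 10⁻³ → UNSTABLE
  129–157 m: −αΔT+βΔS = −(1.4 × 10⁻⁴)(-0.3)+(7.9 × 10⁻⁴)(+2.23) = 1.8 × 10⁻³ → stable
The 71–129 m interval has Δρ < 0: lighter water underlies denser water.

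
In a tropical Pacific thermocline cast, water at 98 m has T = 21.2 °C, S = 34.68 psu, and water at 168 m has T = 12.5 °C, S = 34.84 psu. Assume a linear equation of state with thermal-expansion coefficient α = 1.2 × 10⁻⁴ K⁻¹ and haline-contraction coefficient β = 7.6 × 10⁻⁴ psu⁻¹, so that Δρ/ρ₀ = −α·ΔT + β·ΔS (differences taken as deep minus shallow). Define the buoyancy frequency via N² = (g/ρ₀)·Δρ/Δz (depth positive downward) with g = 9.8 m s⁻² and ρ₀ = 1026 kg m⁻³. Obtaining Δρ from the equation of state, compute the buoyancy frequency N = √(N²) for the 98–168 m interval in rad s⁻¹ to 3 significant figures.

ΔT = -8.7 K, ΔS = +0.16 psu (deep − shallow).
Δρ/ρ₀ = −αΔT + βΔS = 1.044 × 10⁻³ + 1.216 × 10⁻⁴ = 1.1656 × 10⁻³, so Δρ ≈ 1.196 kg m⁻³.
N² = (g/ρ₀)·Δρ/Δz = g·(Δρ/ρ₀)/Δz = 9.8 × 1.1656 × 10⁻³ / 70 = 1.6318 × 10⁻⁴ s⁻².
N = √(1.6318 × 10⁻⁴) = 0.012774 rad s⁻¹ ≈ 0.0128 rad s⁻¹.

0.0128 rad s⁻¹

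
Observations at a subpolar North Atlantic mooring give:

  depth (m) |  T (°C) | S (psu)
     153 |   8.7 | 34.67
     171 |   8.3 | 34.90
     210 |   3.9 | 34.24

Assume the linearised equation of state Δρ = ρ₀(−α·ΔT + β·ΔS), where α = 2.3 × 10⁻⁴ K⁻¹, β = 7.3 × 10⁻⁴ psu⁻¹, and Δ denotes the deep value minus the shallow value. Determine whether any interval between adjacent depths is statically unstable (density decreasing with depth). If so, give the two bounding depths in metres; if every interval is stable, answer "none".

Evaluate Δρ/ρ₀ = −αΔT + βΔS across each adjacent pair:
  153–171 m: −αΔT+βΔS = −(2.3 × 10⁻⁴)(-0.4)+(7.3 × 10⁻⁴)(+0.23) = 2.6 × 10⁻⁴ → stable
  171–210 m: −αΔT+βΔS = −(2.3 × 10⁻⁴)(-4.4)+(7.3 × 10⁻⁴)(-0.66) = 5.3 × 10⁻⁴ → stable
Every interval has Δρ > 0: the column is stably stratified throughout.

none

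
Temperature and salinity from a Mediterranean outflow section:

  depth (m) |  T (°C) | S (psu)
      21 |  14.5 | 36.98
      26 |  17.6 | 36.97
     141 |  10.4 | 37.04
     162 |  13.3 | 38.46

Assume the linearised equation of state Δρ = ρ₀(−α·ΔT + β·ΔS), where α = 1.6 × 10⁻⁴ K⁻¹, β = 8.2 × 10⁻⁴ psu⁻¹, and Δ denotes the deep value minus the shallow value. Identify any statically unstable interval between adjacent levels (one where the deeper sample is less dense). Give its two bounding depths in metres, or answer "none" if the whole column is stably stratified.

21–26 m

Evaluate Δρ/ρ₀ = −αΔT + βΔS across each adjacent pair:
  21–26 m: −αΔT+βΔS = −(1.6 × 10⁻⁴)(+3.1)+(8.2 × 10⁻⁴)(-0.01) = -5.0 × 10⁻⁴ → UNSTABLE
  26–141 m: −αΔT+βΔS = −(1.6 × 10⁻⁴)(-7.2)+(8.2 × 10⁻⁴)(+0.07) = 1.2 × 10⁻³ → stable
  141–162 m: −αΔT+βΔS = −(1.6 × 10⁻⁴)(+2.9)+(8.2 × 10⁻⁴)(+1.42) = 7.0 × 10⁻⁴ → stable
The 21–26 m interval has Δρ < 0: lighter water underlies denser water.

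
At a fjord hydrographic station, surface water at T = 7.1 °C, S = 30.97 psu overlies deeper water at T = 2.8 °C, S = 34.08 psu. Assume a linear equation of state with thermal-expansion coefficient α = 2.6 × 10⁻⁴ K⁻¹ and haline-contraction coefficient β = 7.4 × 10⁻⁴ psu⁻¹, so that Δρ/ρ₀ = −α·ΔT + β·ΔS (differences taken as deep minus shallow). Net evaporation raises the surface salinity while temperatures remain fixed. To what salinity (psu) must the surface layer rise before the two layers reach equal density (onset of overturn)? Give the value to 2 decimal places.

35.59 psu

Neutral buoyancy requires −α(T_deep − T_surf) + β(S_deep − S_surf′) = 0.
S_surf′ = S_deep − (α/β)·ΔT = 34.08 − (2.6 × 10⁻⁴/7.4 × 10⁻⁴)·(-4.3) = 35.5908 psu.
Increase required: 35.5908 − 30.97 = 4.6208 psu.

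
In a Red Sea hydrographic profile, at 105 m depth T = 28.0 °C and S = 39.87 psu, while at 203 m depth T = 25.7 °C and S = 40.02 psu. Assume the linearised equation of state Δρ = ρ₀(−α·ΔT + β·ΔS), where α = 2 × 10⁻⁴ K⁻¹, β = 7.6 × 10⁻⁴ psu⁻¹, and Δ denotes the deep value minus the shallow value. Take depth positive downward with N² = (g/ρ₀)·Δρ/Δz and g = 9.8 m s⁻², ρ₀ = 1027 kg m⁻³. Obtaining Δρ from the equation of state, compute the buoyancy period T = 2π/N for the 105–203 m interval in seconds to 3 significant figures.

ΔT = -2.3 K, ΔS = +0.15 psu (deep − shallow).
Δρ/ρ₀ = −αΔT + βΔS = 4.60 × 10⁻⁴ + 1.14 × 10⁻⁴ = 5.74 × 10⁻⁴, so Δρ ≈ 0.5895 kg m⁻³.
N² = (g/ρ₀)·Δρ/Δz = g·(Δρ/ρ₀)/Δz = 9.8 × 5.74 × 10⁻⁴ / 98 = 5.7400 × 10⁻⁵ s⁻².
N = √(5.7400 × 10⁻⁵) = 7.5763 × 10⁻³ rad s⁻¹ → T = 2π/N = 829.32 s ≈ 829 s.

829 s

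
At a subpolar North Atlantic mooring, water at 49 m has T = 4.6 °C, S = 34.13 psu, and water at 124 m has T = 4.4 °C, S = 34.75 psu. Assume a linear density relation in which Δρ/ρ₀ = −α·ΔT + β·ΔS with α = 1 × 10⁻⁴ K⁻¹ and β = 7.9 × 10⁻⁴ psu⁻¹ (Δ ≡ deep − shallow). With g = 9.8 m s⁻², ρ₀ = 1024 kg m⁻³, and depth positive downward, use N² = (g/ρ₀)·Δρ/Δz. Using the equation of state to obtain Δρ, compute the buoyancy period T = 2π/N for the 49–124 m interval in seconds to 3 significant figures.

770 s

ΔT = -0.2 K, ΔS = +0.62 psu (deep − shallow).
Δρ/ρ₀ = −αΔT + βΔS = 2.00 × 10⁻⁵ + 4.898 × 10⁻⁴ = 5.098 × 10⁻⁴, so Δρ ≈ 0.5220 kg m⁻³.
N² = (g/ρ₀)·Δρ/Δz = g·(Δρ/ρ₀)/Δz = 9.8 × 5.098 × 10⁻⁴ / 75 = 6.6614 × 10⁻⁵ s⁻².
N = √(6.6614 × 10⁻⁵) = 8.1617 × 10⁻³ rad s⁻¹ → T = 2π/N = 769.84 s ≈ 770 s.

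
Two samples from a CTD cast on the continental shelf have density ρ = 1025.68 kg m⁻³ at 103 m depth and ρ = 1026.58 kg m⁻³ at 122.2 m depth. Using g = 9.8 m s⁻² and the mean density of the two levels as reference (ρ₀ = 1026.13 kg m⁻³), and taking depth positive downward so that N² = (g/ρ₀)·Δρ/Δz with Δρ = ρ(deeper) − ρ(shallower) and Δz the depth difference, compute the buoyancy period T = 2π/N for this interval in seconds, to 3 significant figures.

297 s

Δρ = 1026.58 − 1025.68 = 0.90 kg m⁻³ over Δz = 122.2 − 103 = 19.2 m.
N² = (9.8/1026.13) × (0.90/19.2) = 4.4768 × 10⁻⁴ s⁻².
N = √(4.4768 × 10⁻⁴) = 0.021158 rad s⁻¹, so T = 2π/N = 296.96 s ≈ 297 s.
A positive N² confirms static stability across the interval.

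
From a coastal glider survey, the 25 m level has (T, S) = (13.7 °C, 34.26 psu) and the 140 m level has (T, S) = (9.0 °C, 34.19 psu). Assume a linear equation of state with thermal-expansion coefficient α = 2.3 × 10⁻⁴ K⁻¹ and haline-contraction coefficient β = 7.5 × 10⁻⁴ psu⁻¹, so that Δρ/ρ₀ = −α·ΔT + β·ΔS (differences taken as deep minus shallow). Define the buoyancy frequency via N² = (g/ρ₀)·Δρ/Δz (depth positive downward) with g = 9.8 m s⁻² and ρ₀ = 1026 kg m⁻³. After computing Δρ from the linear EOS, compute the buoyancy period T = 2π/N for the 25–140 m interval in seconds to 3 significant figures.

ΔT = -4.7 K, ΔS = -0.07 psu (deep − shallow).
Δρ/ρ₀ = −αΔT + βΔS = 1.081 × 10⁻³ − 5.25 × 10⁻⁵ = 1.0285 × 10⁻³, so Δρ ≈ 1.055 kg m⁻³.
N² = (g/ρ₀)·Δρ/Δz = g·(Δρ/ρ₀)/Δz = 9.8 × 1.0285 × 10⁻³ / 115 = 8.7646 × 10⁻⁵ s⁻².
N = √(8.7646 × 10⁻⁵) = 9.3619 × 10⁻³ rad s⁻¹ → T = 2π/N = 671.14 s ≈ 671 s.

671 s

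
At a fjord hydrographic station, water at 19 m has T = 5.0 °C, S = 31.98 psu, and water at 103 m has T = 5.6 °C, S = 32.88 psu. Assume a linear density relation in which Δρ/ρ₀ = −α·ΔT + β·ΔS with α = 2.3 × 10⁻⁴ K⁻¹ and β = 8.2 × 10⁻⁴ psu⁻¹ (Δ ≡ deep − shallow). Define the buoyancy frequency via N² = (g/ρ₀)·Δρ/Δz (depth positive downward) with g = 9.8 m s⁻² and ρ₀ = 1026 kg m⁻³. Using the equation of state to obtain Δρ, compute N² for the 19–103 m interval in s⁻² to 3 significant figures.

7.00 × 10⁻⁵ s⁻²

ΔT = +0.6 K, ΔS = +0.90 psu (deep − shallow).
Δρ/ρ₀ = −αΔT + βΔS = -1.38 × 10⁻⁴ + 7.38 × 10⁻⁴ = 6.00 × 10⁻⁴, so Δρ ≈ 0.6156 kg m⁻³.
N² = (g/ρ₀)·Δρ/Δz = g·(Δρ/ρ₀)/Δz = 9.8 × 6.00 × 10⁻⁴ / 84 = 7.0000 × 10⁻⁵ s⁻² ≈ 7.00 × 10⁻⁵ s⁻².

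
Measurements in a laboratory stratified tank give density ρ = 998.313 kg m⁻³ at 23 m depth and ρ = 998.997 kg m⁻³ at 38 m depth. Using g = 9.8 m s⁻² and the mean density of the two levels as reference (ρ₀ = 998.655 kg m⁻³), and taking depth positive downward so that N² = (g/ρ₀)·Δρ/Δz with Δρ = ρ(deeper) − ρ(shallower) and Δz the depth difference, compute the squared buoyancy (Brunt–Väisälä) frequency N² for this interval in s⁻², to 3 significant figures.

4.47 × 10⁻⁴ s⁻²

Δρ = 998.997 − 998.313 = 0.684 kg m⁻³ over Δz = 38 − 23 = 15 m.
N² = (9.8/998.655) × (0.684/15) = 4.4748 × 10⁻⁴ s⁻² ≈ 4.47 × 10⁻⁴ s⁻².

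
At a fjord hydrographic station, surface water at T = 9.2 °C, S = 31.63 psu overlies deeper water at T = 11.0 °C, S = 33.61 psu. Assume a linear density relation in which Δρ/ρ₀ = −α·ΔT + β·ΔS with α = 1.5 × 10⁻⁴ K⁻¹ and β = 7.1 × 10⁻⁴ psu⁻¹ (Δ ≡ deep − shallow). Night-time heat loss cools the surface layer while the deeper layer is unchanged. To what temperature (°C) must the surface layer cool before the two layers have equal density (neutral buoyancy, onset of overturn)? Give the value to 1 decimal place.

1.6 °C

Neutral buoyancy requires Δρ = 0, i.e. −α(T_deep − T_surf′) + β(S_deep − S_surf) = 0.
T_surf′ = T_deep − (β/α)·ΔS = 11.0 − (7.1 × 10⁻⁴/1.5 × 10⁻⁴)·(+1.98) = 1.628 °C.
Cooling required: 9.2 − (1.628) = 7.572 °C.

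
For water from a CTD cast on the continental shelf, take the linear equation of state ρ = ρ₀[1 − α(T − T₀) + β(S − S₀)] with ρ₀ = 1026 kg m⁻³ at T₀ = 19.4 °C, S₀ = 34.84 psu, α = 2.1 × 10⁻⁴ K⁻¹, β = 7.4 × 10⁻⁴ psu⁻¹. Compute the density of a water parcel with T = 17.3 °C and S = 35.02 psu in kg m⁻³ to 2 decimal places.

1026.59 kg m⁻³

T − T₀ = -2.1 K, S − S₀ = +0.18 psu.
Bracket = 1 − α·(-2.1) + β·(+0.18) = 1 + (5.742 × 10⁻⁴) = 1.0005742.
ρ = 1026 × 1.0005742 = 1026.59 kg m⁻³.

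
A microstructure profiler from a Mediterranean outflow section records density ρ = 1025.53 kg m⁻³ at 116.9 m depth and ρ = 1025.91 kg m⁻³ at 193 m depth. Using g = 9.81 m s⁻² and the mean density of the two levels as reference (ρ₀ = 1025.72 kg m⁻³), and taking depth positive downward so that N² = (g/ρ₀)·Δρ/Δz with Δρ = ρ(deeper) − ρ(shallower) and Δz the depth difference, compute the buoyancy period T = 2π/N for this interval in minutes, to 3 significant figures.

Δρ = 1025.91 − 1025.53 = 0.38 kg m⁻³ over Δz = 193 − 116.9 = 76.1 m.
N² = (9.81/1025.72) × (0.38/76.1) = 4.7757 × 10⁻⁵ s⁻².
N = √(4.7757 × 10⁻⁵) = 6.9106 × 10⁻³ rad s⁻¹, so T = 2π/N = 909.21 s = 15.154 min ≈ 15.2 min.

15.2 min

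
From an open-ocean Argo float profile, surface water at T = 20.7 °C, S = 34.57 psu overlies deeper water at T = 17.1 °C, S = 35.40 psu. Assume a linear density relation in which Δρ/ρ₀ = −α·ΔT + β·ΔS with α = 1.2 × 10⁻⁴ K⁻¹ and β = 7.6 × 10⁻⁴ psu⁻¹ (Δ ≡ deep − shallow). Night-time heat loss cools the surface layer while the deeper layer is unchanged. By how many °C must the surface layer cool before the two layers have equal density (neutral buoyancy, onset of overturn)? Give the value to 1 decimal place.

Neutral buoyancy requires Δρ = 0, i.e. −α(T_deep − T_surf′) + β(S_deep − S_surf) = 0.
T_surf′ = T_deep − (β/α)·ΔS = 17.1 − (7.6 × 10⁻⁴/1.2 × 10⁻⁴)·(+0.83) = 11.843 °C.
Cooling required: 20.7 − (11.843) = 8.857 °C.

8.9 °C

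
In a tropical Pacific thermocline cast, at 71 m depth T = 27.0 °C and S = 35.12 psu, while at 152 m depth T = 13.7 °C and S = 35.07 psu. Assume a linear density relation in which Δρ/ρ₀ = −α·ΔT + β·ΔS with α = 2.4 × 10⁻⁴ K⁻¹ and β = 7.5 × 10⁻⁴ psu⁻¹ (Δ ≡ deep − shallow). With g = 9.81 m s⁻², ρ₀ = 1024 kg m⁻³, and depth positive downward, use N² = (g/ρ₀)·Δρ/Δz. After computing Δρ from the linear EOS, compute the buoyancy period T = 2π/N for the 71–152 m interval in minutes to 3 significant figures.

ΔT = -13.3 K, ΔS = -0.05 psu (deep − shallow).
Δρ/ρ₀ = −αΔT + βΔS = 3.192 × 10⁻³ − 3.75 × 10⁻⁵ = 3.1545 × 10⁻³, so Δρ ≈ 3.230 kg m⁻³.
N² = (g/ρ₀)·Δρ/Δz = g·(Δρ/ρ₀)/Δz = 9.81 × 3.1545 × 10⁻³ / 81 = 3.8205 × 10⁻⁴ s⁻².
N = √(3.8205 × 10⁻⁴) = 0.019546 rad s⁻¹ → T = 2π/N = 321.46 s = 5.3577 min ≈ 5.36 min.

5.36 min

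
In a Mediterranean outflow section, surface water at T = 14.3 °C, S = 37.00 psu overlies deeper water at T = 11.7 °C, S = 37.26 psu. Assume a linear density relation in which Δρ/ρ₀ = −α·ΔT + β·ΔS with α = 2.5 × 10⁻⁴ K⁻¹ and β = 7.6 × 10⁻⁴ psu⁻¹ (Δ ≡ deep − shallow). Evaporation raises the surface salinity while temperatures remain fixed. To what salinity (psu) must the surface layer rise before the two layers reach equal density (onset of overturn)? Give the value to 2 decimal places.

38.12 psu

Neutral buoyancy requires −α(T_deep − T_surf) + β(S_deep − S_surf′) = 0.
S_surf′ = S_deep − (α/β)·ΔT = 37.26 − (2.5 × 10⁻⁴/7.6 × 10⁻⁴)·(-2.6) = 38.1153 psu.
Increase required: 38.1153 − 37.00 = 1.1153 psu.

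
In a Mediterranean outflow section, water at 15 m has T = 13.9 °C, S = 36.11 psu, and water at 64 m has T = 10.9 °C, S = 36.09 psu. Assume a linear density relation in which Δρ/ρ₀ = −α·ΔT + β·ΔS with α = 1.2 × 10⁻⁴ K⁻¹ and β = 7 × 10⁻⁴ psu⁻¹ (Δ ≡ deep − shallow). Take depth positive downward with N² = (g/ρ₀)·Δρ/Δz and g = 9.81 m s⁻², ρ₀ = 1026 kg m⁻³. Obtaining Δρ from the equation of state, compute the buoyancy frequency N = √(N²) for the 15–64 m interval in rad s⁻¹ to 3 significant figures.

8.32 × 10⁻³ rad s⁻¹

ΔT = -3.0 K, ΔS = -0.02 psu (deep − shallow).
Δρ/ρ₀ = −αΔT + βΔS = 3.60 × 10⁻⁴ − 1.40 × 10⁻⁵ = 3.46 × 10⁻⁴, so Δρ ≈ 0.3550 kg m⁻³.
N² = (g/ρ₀)·Δρ/Δz = g·(Δρ/ρ₀)/Δz = 9.81 × 3.46 × 10⁻⁴ / 49 = 6.9271 × 10⁻⁵ s⁻².
N = √(6.9271 × 10⁻⁵) = 8.3229 × 10⁻³ rad s⁻¹ ≈ 8.32 × 10⁻³ rad s⁻¹.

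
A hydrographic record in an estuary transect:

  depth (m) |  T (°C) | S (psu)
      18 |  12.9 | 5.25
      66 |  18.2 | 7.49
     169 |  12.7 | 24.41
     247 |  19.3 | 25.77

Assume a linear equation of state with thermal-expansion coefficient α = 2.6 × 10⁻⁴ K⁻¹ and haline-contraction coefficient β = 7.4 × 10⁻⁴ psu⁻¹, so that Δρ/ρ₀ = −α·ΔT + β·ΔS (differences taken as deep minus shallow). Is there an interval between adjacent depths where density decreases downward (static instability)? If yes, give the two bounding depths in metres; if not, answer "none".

Evaluate Δρ/ρ₀ = −αΔT + βΔS across each adjacent pair:
  18–66 m: −αΔT+βΔS = −(2.6 × 10⁻⁴)(+5.3)+(7.4 × 10⁻⁴)(+2.24) = 2.8 × 10⁻⁴ → stable
  66–169 m: −αΔT+βΔS = −(2.6 × 10⁻⁴)(-5.5)+(7.4 × 10⁻⁴)(+16.92) = 0.014 → stable
  169–247 m: −αΔT+βΔS = −(2.6 × 10⁻⁴)(+6.6)+(7.4 × 10⁻⁴)(+1.36) = -7.1 × 10⁻⁴ → UNSTABLE
The 169–247 m interval has Δρ < 0: lighter water underlies denser water.

169–247 m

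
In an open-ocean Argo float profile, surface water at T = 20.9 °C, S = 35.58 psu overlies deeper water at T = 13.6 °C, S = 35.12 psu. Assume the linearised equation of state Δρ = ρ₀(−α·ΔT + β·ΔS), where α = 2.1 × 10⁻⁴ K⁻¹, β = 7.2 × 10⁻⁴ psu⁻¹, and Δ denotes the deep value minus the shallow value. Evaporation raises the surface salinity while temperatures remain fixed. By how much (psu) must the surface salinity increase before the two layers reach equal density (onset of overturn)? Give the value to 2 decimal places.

1.67 psu

Neutral buoyancy requires −α(T_deep − T_surf) + β(S_deep − S_surf′) = 0.
S_surf′ = S_deep − (α/β)·ΔT = 35.12 − (2.1 × 10⁻⁴/7.2 × 10⁻⁴)·(-7.3) = 37.2492 psu.
Increase required: 37.2492 − 35.58 = 1.6692 psu.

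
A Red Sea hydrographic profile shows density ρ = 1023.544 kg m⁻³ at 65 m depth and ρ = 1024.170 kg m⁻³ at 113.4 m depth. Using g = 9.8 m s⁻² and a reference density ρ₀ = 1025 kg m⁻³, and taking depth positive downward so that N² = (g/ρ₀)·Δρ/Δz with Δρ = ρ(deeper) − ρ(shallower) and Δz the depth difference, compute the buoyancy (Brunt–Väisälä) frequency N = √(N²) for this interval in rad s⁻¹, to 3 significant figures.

0.0111 rad s⁻¹

Δρ = 1024.170 − 1023.544 = 0.626 kg m⁻³ over Δz = 113.4 − 65 = 48.4 m.
N² = (9.8/1025) × (0.626/48.4) = 1.2366 × 10⁻⁴ s⁻².
N = √(1.2366 × 10⁻⁴) = 0.011120 rad s⁻¹ ≈ 0.0111 rad s⁻¹.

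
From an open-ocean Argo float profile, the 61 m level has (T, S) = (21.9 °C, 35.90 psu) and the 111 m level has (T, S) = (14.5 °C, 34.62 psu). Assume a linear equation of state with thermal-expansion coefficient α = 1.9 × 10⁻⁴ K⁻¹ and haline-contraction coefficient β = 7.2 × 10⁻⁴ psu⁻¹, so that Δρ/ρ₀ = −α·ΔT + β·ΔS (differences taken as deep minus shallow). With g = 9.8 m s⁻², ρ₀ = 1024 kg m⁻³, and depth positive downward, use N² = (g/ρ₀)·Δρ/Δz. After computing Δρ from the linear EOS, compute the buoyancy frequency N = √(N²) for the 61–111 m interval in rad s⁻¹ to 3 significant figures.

9.74 × 10⁻³ rad s⁻¹

ΔT = -7.4 K, ΔS = -1.28 psu (deep − shallow).
Δρ/ρ₀ = −αΔT + βΔS = 1.406 × 10⁻³ − 9.216 × 10⁻⁴ = 4.844 × 10⁻⁴, so Δρ ≈ 0.4960 kg m⁻³.
N² = (g/ρ₀)·Δρ/Δz = g·(Δρ/ρ₀)/Δz = 9.8 × 4.844 × 10⁻⁴ / 50 = 9.4942 × 10⁻⁵ s⁻².
N = √(9.4942 × 10⁻⁵) = 9.7438 × 10⁻³ rad s⁻¹ ≈ 9.74 × 10⁻³ rad s⁻¹.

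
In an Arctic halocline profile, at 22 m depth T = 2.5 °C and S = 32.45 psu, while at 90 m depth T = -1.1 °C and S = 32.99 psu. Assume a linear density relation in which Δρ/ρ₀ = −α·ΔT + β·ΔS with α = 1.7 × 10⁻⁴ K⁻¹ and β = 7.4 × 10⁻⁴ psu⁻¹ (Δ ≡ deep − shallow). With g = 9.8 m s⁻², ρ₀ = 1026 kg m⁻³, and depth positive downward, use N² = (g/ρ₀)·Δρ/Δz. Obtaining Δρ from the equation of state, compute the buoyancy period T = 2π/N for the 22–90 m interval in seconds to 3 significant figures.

ΔT = -3.6 K, ΔS = +0.54 psu (deep − shallow).
Δρ/ρ₀ = −αΔT + βΔS = 6.12 × 10⁻⁴ + 3.996 × 10⁻⁴ = 1.0116 × 10⁻³, so Δρ ≈ 1.038 kg m⁻³.
N² = (g/ρ₀)·Δρ/Δz = g·(Δρ/ρ₀)/Δz = 9.8 × 1.0116 × 10⁻³ / 68 = 1.4579 × 10⁻⁴ s⁻².
N = √(1.4579 × 10⁻⁴) = 0.012074 rad s⁻¹ → T = 2π/N = 520.39 s ≈ 520 s.

520 s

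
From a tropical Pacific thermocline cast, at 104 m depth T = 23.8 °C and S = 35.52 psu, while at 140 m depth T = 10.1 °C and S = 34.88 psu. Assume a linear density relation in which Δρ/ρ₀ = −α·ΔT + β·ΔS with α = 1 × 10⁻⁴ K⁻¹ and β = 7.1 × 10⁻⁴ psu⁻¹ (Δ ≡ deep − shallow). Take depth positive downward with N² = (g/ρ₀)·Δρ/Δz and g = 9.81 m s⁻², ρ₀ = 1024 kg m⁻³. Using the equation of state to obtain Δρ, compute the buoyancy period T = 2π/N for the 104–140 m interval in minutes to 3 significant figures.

ΔT = -13.7 K, ΔS = -0.64 psu (deep − shallow).
Δρ/ρ₀ = −αΔT + βΔS = 1.37 × 10⁻³ − 4.544 × 10⁻⁴ = 9.156 × 10⁻⁴, so Δρ ≈ 0.9376 kg m⁻³.
N² = (g/ρ₀)·Δρ/Δz = g·(Δρ/ρ₀)/Δz = 9.81 × 9.156 × 10⁻⁴ / 36 = 2.4950 × 10⁻⁴ s⁻².
N = √(2.4950 × 10⁻⁴) = 0.015796 rad s⁻¹ → T = 2π/N = 397.77 s = 6.6295 min ≈ 6.63 min.

6.63 min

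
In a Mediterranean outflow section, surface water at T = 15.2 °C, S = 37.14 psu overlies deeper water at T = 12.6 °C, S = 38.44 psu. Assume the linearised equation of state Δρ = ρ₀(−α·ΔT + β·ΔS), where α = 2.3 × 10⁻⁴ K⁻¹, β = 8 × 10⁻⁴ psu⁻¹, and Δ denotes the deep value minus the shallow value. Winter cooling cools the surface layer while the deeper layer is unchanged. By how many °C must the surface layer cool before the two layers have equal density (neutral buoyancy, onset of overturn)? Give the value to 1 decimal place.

7.1 °C

Neutral buoyancy requires Δρ = 0, i.e. −α(T_deep − T_surf′) + β(S_deep − S_surf) = 0.
T_surf′ = T_deep − (β/α)·ΔS = 12.6 − (8 × 10⁻⁴/2.3 × 10⁻⁴)·(+1.30) = 8.078 °C.
Cooling required: 15.2 − (8.078) = 7.122 °C.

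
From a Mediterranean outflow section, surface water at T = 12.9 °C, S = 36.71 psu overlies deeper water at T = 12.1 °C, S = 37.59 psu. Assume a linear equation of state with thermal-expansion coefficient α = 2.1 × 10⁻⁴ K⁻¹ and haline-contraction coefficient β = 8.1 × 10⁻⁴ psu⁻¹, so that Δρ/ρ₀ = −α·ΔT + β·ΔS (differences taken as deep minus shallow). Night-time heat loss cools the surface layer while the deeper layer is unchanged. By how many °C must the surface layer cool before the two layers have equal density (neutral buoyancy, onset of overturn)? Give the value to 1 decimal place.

4.2 °C

Neutral buoyancy requires Δρ = 0, i.e. −α(T_deep − T_surf′) + β(S_deep − S_surf) = 0.
T_surf′ = T_deep − (β/α)·ΔS = 12.1 − (8.1 × 10⁻⁴/2.1 × 10⁻⁴)·(+0.88) = 8.706 °C.
Cooling required: 12.9 − (8.706) = 4.194 °C.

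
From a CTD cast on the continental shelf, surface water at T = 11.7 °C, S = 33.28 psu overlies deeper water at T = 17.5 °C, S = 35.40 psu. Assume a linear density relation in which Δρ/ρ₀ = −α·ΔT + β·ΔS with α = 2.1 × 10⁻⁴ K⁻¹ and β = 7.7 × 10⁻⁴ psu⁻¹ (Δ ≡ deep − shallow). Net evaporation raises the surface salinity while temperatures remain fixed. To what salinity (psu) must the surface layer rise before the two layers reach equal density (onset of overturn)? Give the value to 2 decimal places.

Neutral buoyancy requires −α(T_deep − T_surf) + β(S_deep − S_surf′) = 0.
S_surf′ = S_deep − (α/β)·ΔT = 35.40 − (2.1 × 10⁻⁴/7.7 × 10⁻⁴)·(+5.8) = 33.8182 psu.
Increase required: 33.8182 − 33.28 = 0.5382 psu.

33.82 psu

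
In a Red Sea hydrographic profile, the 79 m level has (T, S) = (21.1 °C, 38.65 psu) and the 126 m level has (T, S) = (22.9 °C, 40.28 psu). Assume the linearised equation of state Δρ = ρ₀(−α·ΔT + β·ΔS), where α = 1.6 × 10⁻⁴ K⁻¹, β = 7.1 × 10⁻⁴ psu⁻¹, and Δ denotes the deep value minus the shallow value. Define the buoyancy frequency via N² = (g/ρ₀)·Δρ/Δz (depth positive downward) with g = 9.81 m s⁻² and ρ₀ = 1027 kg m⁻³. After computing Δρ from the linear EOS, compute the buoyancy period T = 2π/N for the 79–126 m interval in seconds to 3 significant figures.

466 s

ΔT = +1.8 K, ΔS = +1.63 psu (deep − shallow).
Δρ/ρ₀ = −αΔT + βΔS = -2.88 × 10⁻⁴ + 1.1573 × 10⁻³ = 8.693 × 10⁻⁴, so Δρ ≈ 0.8928 kg m⁻³.
N² = (g/ρ₀)·Δρ/Δz = g·(Δρ/ρ₀)/Δz = 9.81 × 8.693 × 10⁻⁴ / 47 = 1.8144 × 10⁻⁴ s⁻².
N = √(1.8144 × 10⁻⁴) = 0.013470 rad s⁻¹ → T = 2π/N = 466.46 s ≈ 466 s.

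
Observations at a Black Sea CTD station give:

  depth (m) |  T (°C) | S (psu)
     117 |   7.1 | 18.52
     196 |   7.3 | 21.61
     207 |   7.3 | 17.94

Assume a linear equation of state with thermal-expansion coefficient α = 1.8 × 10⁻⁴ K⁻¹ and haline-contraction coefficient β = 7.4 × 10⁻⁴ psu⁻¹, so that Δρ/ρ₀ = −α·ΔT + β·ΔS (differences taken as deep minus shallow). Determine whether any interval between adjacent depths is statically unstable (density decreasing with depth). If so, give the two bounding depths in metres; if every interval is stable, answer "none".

Evaluate Δρ/ρ₀ = −αΔT + βΔS across each adjacent pair:
  117–196 m: −αΔT+βΔS = −(1.8 × 10⁻⁴)(+0.2)+(7.4 × 10⁻⁴)(+3.09) = 2.3 × 10⁻³ → stable
  196–207 m: −αΔT+βΔS = −(1.8 × 10⁻⁴)(+0.0)+(7.4 × 10⁻⁴)(-3.67) = -2.7 × 10⁻³ → UNSTABLE
The 196–207 m interval has Δρ < 0: lighter water underlies denser water.

196–207 m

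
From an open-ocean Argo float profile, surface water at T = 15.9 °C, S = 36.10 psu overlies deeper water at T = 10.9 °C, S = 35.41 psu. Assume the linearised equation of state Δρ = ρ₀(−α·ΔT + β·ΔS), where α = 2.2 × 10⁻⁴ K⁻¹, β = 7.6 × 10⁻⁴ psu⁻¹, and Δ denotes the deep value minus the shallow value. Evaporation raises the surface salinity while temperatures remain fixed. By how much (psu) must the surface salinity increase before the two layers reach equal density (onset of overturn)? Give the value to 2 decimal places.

0.76 psu

Neutral buoyancy requires −α(T_deep − T_surf) + β(S_deep − S_surf′) = 0.
S_surf′ = S_deep − (α/β)·ΔT = 35.41 − (2.2 × 10⁻⁴/7.6 × 10⁻⁴)·(-5.0) = 36.8574 psu.
Increase required: 36.8574 − 36.10 = 0.7574 psu.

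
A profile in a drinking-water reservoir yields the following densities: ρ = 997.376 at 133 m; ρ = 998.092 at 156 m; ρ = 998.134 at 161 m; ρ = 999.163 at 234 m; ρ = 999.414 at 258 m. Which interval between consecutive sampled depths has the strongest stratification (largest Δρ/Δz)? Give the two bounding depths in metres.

Compute the density gradient over each adjacent pair:
  133–156 m: Δρ/Δz = 0.716/23 = 0.031 kg m⁻⁴
  156–161 m: Δρ/Δz = 0.042/5 = 8.4 × 10⁻³ kg m⁻⁴
  161–234 m: Δρ/Δz = 1.029/73 = 0.014 kg m⁻⁴
  234–258 m: Δρ/Δz = 0.251/24 = 0.010 kg m⁻⁴
The largest gradient is in the 133–156 m interval — the pycnocline.

133–156 m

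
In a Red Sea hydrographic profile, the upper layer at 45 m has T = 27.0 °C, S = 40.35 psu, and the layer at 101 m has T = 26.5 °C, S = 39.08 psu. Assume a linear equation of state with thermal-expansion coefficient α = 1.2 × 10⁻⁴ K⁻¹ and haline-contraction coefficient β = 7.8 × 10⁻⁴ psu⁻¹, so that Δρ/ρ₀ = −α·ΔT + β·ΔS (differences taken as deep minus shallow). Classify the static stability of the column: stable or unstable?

unstable

ΔT = 26.5 − 27.0 = -0.5 K and ΔS = 39.08 − 40.35 = -1.27 psu (deep − shallow).
−αΔT = 6.00 × 10⁻⁵; βΔS = -9.906 × 10⁻⁴; sum Δρ/ρ₀ = -9.306 × 10⁻⁴.
Δρ/ρ₀ < 0, so Δρ < 0: deeper water is lighter → statically unstable; the column would overturn.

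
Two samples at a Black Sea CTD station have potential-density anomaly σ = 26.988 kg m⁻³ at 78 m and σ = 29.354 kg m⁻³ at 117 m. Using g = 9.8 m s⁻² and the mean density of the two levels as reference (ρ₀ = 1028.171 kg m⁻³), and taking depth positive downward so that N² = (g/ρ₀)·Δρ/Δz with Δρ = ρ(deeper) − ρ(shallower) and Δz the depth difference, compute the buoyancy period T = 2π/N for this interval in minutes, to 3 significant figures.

Δρ = 1029.354 − 1026.988 = 2.366 kg m⁻³ over Δz = 117 − 78 = 39 m.
N² = (9.8/1028.171) × (2.366/39) = 5.7824 × 10⁻⁴ s⁻².
N = √(5.7824 × 10⁻⁴) = 0.024047 rad s⁻¹, so T = 2π/N = 261.29 s = 4.3548 min ≈ 4.35 min.

4.35 min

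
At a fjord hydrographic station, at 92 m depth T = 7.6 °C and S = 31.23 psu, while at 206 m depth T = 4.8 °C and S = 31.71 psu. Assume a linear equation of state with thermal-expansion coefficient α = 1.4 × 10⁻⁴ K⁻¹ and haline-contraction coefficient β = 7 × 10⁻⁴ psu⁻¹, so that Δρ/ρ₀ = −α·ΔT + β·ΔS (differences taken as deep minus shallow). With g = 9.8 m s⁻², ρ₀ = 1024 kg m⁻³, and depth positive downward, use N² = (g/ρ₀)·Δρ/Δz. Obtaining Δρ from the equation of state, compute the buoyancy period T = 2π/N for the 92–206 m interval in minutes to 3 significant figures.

13.2 min

ΔT = -2.8 K, ΔS = +0.48 psu (deep − shallow).
Δρ/ρ₀ = −αΔT + βΔS = 3.92 × 10⁻⁴ + 3.36 × 10⁻⁴ = 7.28 × 10⁻⁴, so Δρ ≈ 0.7455 kg m⁻³.
N² = (g/ρ₀)·Δρ/Δz = g·(Δρ/ρ₀)/Δz = 9.8 × 7.28 × 10⁻⁴ / 114 = 6.2582 × 10⁻⁵ s⁻².
N = √(6.2582 × 10⁻⁵) = 7.9109 × 10⁻³ rad s⁻¹ → T = 2π/N = 794.24 s = 13.237 min ≈ 13.2 min.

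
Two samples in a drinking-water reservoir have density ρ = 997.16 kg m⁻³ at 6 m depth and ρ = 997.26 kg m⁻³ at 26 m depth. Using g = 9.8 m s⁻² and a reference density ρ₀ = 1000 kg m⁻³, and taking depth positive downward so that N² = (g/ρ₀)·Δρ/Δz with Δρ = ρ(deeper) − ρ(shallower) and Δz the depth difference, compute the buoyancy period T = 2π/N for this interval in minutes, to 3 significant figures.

15.0 min

Δρ = 997.26 − 997.16 = 0.10 kg m⁻³ over Δz = 26 − 6 = 20 m.
N² = (9.8/1000) × (0.10/20) = 4.9000 × 10⁻⁵ s⁻².
N = √(4.9000 × 10⁻⁵) = 7.0000 × 10⁻³ rad s⁻¹, so T = 2π/N = 897.60 s = 14.960 min ≈ 15.0 min.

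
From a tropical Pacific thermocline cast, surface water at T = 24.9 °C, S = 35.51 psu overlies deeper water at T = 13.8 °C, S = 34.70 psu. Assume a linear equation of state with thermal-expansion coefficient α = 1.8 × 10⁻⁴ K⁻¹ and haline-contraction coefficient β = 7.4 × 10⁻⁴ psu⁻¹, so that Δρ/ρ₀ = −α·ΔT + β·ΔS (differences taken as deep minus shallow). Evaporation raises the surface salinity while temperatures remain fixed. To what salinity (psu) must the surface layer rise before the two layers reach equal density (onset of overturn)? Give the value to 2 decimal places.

Neutral buoyancy requires −α(T_deep − T_surf) + β(S_deep − S_surf′) = 0.
S_surf′ = S_deep − (α/β)·ΔT = 34.70 − (1.8 × 10⁻⁴/7.4 × 10⁻⁴)·(-11.1) = 37.4000 psu.
Increase required: 37.4000 − 35.51 = 1.8900 psu.

37.40 psu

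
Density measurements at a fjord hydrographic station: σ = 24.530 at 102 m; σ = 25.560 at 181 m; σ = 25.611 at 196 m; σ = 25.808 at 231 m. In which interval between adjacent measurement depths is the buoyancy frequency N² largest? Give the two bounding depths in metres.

102–181 m

Compute the density gradient over each adjacent pair:
  102–181 m: Δρ/Δz = 1.030/79 = 0.013 kg m⁻⁴
  181–196 m: Δρ/Δz = 0.051/15 = 3.4 × 10⁻³ kg m⁻⁴
  196–231 m: Δρ/Δz = 0.197/35 = 5.6 × 10⁻³ kg m⁻⁴
The largest gradient is in the 102–181 m interval — the pycnocline.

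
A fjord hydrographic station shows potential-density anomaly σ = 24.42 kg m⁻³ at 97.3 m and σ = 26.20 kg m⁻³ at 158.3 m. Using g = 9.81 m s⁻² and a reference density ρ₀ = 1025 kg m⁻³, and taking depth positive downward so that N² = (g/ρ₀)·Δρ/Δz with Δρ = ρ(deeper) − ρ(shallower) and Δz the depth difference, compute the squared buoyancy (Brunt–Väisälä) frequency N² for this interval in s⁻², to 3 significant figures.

2.79 × 10⁻⁴ s⁻²

Δρ = 1026.20 − 1024.42 = 1.78 kg m⁻³ over Δz = 158.3 − 97.3 = 61 m.
N² = (9.81/1025) × (1.78/61) = 2.7928 × 10⁻⁴ s⁻² ≈ 2.79 × 10⁻⁴ s⁻².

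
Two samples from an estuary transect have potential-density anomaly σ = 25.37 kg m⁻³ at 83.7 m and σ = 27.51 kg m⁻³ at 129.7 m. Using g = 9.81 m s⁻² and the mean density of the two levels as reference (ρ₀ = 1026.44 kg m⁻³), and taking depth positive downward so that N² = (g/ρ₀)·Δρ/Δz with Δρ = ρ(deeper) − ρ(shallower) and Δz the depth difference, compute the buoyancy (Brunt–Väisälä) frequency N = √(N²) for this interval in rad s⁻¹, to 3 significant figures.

Δρ = 1027.51 − 1025.37 = 2.14 kg m⁻³ over Δz = 129.7 − 83.7 = 46 m.
N² = (9.81/1026.44) × (2.14/46) = 4.4462 × 10⁻⁴ s⁻².
N = √(4.4462 × 10⁻⁴) = 0.021086 rad s⁻¹ ≈ 0.0211 rad s⁻¹.

0.0211 rad s⁻¹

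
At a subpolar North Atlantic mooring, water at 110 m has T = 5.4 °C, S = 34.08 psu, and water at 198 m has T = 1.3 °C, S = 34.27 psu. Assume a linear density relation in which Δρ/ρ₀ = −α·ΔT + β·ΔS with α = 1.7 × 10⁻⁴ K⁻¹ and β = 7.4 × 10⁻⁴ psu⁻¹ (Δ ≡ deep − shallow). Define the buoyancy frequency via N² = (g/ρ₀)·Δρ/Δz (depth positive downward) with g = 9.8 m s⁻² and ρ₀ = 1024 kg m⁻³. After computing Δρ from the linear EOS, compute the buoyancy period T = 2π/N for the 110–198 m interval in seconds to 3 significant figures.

651 s

ΔT = -4.1 K, ΔS = +0.19 psu (deep − shallow).
Δρ/ρ₀ = −αΔT + βΔS = 6.97 × 10⁻⁴ + 1.406 × 10⁻⁴ = 8.376 × 10⁻⁴, so Δρ ≈ 0.8577 kg m⁻³.
N² = (g/ρ₀)·Δρ/Δz = g·(Δρ/ρ₀)/Δz = 9.8 × 8.376 × 10⁻⁴ / 88 = 9.3278 × 10⁻⁵ s⁻².
N = √(9.3278 × 10⁻⁵) = 9.6581 × 10⁻³ rad s⁻¹ → T = 2π/N = 650.56 s ≈ 651 s.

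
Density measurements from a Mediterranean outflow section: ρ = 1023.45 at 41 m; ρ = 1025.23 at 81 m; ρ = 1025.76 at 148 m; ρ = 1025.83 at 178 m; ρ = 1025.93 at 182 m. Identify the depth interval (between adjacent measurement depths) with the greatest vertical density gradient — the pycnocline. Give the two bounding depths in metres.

Compute the density gradient over each adjacent pair:
  41–81 m: Δρ/Δz = 1.78/40 = 0.044 kg m⁻⁴
  81–148 m: Δρ/Δz = 0.53/67 = 7.9 × 10⁻³ kg m⁻⁴
  148–178 m: Δρ/Δz = 0.07/30 = 2.3 × 10⁻³ kg m⁻⁴
  178–182 m: Δρ/Δz = 0.10/4 = 0.025 kg m⁻⁴
The largest gradient is in the 41–81 m interval — the pycnocline.

41–81 m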